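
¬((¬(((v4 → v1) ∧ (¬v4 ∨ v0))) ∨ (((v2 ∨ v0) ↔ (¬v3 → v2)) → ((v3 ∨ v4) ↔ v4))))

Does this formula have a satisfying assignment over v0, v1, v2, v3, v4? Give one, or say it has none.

v0=T, v1=T, v2=T, v3=T, v4=F

  ¬((¬(((v4 → v1) ∧ (¬v4 ∨ v0))) ∨ (((v2 ∨ v0) ↔ (¬v3 → v2)) → ((v3 ∨ v4) ↔ v4)))) = True
    ¬(((v4 → v1) ∧ (¬v4 ∨ v0))) ∨ (((v2 ∨ v0) ↔ (¬v3 → v2)) → ((v3 ∨ v4) ↔ v4)) = False
      ¬(((v4 → v1) ∧ (¬v4 ∨ v0))) = False
        (v4 → v1) ∧ (¬v4 ∨ v0) = True
          v4 → v1 = True
          ¬v4 ∨ v0 = True
            ¬v4 = True
      ((v2 ∨ v0) ↔ (¬v3 → v2)) → ((v3 ∨ v4) ↔ v4) = False
        (v2 ∨ v0) ↔ (¬v3 → v2) = True
          v2 ∨ v0 = True
          ¬v3 → v2 = True
            ¬v3 = False
        (v3 ∨ v4) ↔ v4 = False
          v3 ∨ v4 = True
The formula evaluates to True.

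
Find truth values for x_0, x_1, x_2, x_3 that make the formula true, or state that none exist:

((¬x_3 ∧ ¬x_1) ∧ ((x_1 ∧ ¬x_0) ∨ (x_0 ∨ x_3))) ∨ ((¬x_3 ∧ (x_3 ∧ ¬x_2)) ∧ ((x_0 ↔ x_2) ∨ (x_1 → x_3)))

x_0 = True, x_1 = False, x_2 = False, x_3 = False

  ((¬x_3 ∧ ¬x_1) ∧ ((x_1 ∧ ¬x_0) ∨ (x_0 ∨ x_3))) ∨ ((¬x_3 ∧ (x_3 ∧ ¬x_2)) ∧ ((x_0 ↔ x_2) ∨ (x_1 → x_3))) = True
    (¬x_3 ∧ ¬x_1) ∧ ((x_1 ∧ ¬x_0) ∨ (x_0 ∨ x_3)) = True
      ¬x_3 ∧ ¬x_1 = True
        ¬x_3 = True
        ¬x_1 = True
      (x_1 ∧ ¬x_0) ∨ (x_0 ∨ x_3) = True
        x_1 ∧ ¬x_0 = False
          ¬x_0 = False
        x_0 ∨ x_3 = True
    (¬x_3 ∧ (x_3 ∧ ¬x_2)) ∧ ((x_0 ↔ x_2) ∨ (x_1 → x_3)) = False
      ¬x_3 ∧ (x_3 ∧ ¬x_2) = False
        ¬x_3 = True
        x_3 ∧ ¬x_2 = False
          ¬x_2 = True
      (x_0 ↔ x_2) ∨ (x_1 → x_3) = True
        x_0 ↔ x_2 = False
        x_1 → x_3 = True
The formula evaluates to True.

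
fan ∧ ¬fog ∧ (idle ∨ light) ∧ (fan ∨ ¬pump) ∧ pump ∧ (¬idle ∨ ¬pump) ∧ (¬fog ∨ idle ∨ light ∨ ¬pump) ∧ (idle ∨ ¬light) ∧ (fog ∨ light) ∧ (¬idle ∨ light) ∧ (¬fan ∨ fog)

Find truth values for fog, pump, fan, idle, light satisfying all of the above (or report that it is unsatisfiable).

The formula is unsatisfiable.

Case fog = True:
  Clause (¬fog) is falsified — contradiction.
Case fog = False:
  (fan) forces fan = True.
  Clause (¬fan ∨ fog) is falsified — contradiction.
Both cases fail, so the formula is unsatisfiable.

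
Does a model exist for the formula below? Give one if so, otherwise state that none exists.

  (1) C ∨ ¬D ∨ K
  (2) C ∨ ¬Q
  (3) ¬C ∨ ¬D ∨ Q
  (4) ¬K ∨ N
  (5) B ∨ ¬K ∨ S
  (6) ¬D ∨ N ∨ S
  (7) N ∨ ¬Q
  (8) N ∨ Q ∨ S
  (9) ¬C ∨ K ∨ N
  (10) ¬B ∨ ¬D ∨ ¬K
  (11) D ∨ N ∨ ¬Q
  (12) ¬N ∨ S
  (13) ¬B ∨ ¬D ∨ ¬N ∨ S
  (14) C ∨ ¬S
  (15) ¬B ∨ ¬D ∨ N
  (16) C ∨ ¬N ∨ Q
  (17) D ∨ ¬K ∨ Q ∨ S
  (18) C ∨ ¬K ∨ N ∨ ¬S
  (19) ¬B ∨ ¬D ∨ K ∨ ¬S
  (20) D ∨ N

D = True, B = False, Q = True, C = True, N = True, S = True, K = True

Set D = True.
Set B = False.
Set Q = True.
  then (C ∨ ¬Q) forces C = True.
  then (N ∨ ¬Q) forces N = True.
  then (¬N ∨ S) forces S = True.
Set K = True.
All clauses satisfied.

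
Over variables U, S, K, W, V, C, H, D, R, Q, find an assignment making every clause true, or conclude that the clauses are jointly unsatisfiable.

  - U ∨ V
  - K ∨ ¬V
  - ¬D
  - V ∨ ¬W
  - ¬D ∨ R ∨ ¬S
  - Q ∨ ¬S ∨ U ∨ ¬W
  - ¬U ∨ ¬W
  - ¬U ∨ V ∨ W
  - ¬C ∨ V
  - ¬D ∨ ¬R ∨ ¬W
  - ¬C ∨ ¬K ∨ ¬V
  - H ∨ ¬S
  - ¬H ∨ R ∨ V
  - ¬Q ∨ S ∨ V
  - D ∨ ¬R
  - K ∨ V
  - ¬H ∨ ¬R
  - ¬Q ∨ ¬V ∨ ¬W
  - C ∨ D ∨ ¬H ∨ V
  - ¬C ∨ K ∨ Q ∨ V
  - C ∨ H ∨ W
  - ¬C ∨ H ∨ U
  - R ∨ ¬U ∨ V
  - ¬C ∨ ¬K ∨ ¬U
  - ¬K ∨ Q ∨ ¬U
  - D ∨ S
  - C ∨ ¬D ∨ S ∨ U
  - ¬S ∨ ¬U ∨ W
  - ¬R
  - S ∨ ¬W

Unit clause (¬D) forces D = False.
In (D ∨ ¬R) only ¬R is left, so R = False.
In (D ∨ S) only S is left, so S = True.
In (H ∨ ¬S) only H is left, so H = True.
In (¬H ∨ R ∨ V) only V is left, so V = True.
In (K ∨ ¬V) only K is left, so K = True.
In (¬C ∨ ¬K ∨ ¬V) only ¬C is left, so C = False.
Try U = True:
  (¬U ∨ ¬W) forces W = False.
  clause (¬S ∨ ¬U ∨ W) is falsified — backtrack.
So U = False.
Try W = True:
  (Q ∨ ¬S ∨ U ∨ ¬W) forces Q = True.
  clause (¬Q ∨ ¬V ∨ ¬W) is falsified — backtrack.
So W = False.
Set Q = True.
All clauses satisfied.

U: False, S: True, K: True, W: False, V: True, C: False, H: True, D: False, R: False, Q: True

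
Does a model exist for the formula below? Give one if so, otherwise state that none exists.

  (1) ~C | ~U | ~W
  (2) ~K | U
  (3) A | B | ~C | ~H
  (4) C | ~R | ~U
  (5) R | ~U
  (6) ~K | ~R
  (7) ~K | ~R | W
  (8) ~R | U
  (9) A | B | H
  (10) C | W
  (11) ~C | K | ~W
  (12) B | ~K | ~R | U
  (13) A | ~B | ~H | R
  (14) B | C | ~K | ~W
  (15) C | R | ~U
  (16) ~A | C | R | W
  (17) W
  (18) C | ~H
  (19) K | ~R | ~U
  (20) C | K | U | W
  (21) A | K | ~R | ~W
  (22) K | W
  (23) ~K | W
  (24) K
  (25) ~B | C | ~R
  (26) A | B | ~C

Unsatisfiable

Case K = True:
  (~K | U) forces U = True.
  (R | ~U) forces R = True.
  Clause (~K | ~R) is falsified — contradiction.
Case K = False:
  Clause (K) is falsified — contradiction.
Both cases fail, so the formula is unsatisfiable.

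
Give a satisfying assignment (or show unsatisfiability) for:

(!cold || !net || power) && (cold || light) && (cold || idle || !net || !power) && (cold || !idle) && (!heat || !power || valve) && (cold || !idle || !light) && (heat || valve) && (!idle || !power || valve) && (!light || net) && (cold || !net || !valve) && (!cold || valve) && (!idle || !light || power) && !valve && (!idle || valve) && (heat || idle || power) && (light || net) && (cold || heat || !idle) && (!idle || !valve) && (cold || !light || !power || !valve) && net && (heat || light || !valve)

net=T, cold=F, power=F, idle=F, valve=F, light=T, heat=T

Unit clause (!valve) forces valve = False.
In (!idle || valve) only !idle is left, so idle = False.
Unit clause (net) forces net = True.
In (heat || valve) only heat is left, so heat = True.
In (!cold || valve) only !cold is left, so cold = False.
In (cold || light) only light is left, so light = True.
In (cold || idle || !net || !power) only !power is left, so power = False.
All clauses satisfied.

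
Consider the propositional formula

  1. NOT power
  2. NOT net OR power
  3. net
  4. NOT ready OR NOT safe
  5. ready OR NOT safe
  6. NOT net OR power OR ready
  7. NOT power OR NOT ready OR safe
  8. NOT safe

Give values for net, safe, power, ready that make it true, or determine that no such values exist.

Case net = True:
  (NOT power) forces power = False.
  Clause (NOT net OR power) is falsified — contradiction.
Case net = False:
  Clause (net) is falsified — contradiction.
Both cases fail, so the formula is unsatisfiable.

UNSATISFIABLE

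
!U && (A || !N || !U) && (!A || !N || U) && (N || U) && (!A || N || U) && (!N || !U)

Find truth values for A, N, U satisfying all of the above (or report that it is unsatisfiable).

A = False, N = True, U = False

Unit clause (!U) forces U = False.
In (N || U) only N is left, so N = True.
In (!A || !N || U) only !A is left, so A = False.
Check each clause:
  (!U): !U holds.
  (A || !N || !U): !U holds.
  (!A || !N || U): !A holds.
  (N || U): N holds.
  (!A || N || U): !A holds.
  (!N || !U): !U holds.
All clauses satisfied.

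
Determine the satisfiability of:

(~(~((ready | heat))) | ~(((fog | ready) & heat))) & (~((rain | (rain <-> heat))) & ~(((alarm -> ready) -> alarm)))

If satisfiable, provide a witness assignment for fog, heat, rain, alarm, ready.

fog = True, heat = True, rain = False, alarm = False, ready = False

  ~(~((ready | heat))) | ~(((fog | ready) & heat)) = True
    ~(~((ready | heat))) = True
      ~((ready | heat)) = False
        ready | heat = True
    ~(((fog | ready) & heat)) = False
      (fog | ready) & heat = True
        fog | ready = True
  ~((rain | (rain <-> heat))) & ~(((alarm -> ready) -> alarm)) = True
    ~((rain | (rain <-> heat))) = True
      rain | (rain <-> heat) = False
        rain <-> heat = False
    ~(((alarm -> ready) -> alarm)) = True
      (alarm -> ready) -> alarm = False
        alarm -> ready = True
Both conjuncts True, so the formula holds.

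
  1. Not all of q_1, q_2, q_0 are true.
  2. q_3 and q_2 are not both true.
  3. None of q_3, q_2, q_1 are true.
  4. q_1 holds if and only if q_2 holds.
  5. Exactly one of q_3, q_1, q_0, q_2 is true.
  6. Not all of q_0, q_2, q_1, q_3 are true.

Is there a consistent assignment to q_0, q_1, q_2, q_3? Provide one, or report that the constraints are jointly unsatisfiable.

q_0=T, q_1=F, q_2=F, q_3=F

  (1) {q_1, q_2, q_0}: 1/3 true — not all ✓
  (2) q_3=F, q_2=F — not both ✓
  (3) {q_3, q_2, q_1}: 0 true — none ✓
  (4) q_1=F, q_2=F — same ✓
  (5) {q_3, q_1, q_0, q_2}: 1 true — exactly one ✓
  (6) {q_0, q_2, q_1, q_3}: 1/4 true — not all ✓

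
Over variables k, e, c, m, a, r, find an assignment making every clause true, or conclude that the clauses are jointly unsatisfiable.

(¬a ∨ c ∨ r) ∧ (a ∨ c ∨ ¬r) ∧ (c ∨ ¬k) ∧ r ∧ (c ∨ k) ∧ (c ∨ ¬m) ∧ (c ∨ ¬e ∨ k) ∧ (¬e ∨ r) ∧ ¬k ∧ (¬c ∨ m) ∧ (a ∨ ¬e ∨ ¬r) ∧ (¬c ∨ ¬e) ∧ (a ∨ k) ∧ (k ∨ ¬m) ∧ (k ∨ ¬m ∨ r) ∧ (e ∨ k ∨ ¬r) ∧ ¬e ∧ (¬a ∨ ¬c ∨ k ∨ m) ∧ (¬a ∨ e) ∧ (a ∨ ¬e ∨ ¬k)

Case e = True:
  Clause (¬e) is falsified — contradiction.
Case e = False:
  (r) forces r = True.
  (¬k) forces k = False.
  Clause (e ∨ k ∨ ¬r) is falsified — contradiction.
Both cases fail, so the formula is unsatisfiable.

The formula is unsatisfiable.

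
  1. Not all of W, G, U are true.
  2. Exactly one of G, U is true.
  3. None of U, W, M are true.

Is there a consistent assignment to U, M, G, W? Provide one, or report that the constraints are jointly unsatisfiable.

U=F, M=F, G=T, W=F

  (1) {W, G, U}: 1/3 true — not all ✓
  (2) {G, U}: 1 true — exactly one ✓
  (3) {U, W, M}: 0 true — none ✓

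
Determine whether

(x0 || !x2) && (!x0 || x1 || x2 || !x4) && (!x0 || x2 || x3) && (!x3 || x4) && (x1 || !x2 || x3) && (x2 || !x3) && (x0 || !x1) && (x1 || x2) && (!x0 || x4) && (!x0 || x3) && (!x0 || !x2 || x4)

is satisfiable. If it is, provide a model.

x0 = True, x1 = False, x2 = True, x3 = True, x4 = True

Try x0 = False:
  (x0 || !x2) forces x2 = False.
  (x2 || !x3) forces x3 = False.
  (x0 || !x1) forces x1 = False.
  clause (x1 || x2) is falsified — backtrack.
So x0 = True.
  then (!x0 || x4) forces x4 = True.
  then (!x0 || x3) forces x3 = True.
  then (x2 || !x3) forces x2 = True.
Set x1 = False.
All clauses satisfied.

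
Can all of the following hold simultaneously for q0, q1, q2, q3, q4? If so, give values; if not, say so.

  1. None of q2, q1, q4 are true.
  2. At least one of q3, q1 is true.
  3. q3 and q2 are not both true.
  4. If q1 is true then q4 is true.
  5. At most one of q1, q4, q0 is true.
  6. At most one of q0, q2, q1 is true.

q0 = False; q1 = False; q2 = False; q3 = True; q4 = False

  (1) {q2, q1, q4}: 0 true — none ✓
  (2) {q3, q1}: 1 true — at least one ✓
  (3) q3=T, q2=F — not both ✓
  (4) q1=F ⇒ q4: vacuous ✓
  (5) {q1, q4, q0}: 0 true — at most one ✓
  (6) {q0, q2, q1}: 0 true — at most one ✓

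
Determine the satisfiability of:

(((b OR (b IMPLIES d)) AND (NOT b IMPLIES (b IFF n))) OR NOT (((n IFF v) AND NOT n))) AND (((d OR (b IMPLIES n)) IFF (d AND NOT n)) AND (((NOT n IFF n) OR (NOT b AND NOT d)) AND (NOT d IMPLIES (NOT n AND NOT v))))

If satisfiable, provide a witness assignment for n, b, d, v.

Case n = True: the conjunct (d OR (b IMPLIES n)) IFF (d AND NOT n) becomes (d OR True) IFF (d AND False) = False.
Case n = False: the formula simplifies to (((b OR (b IMPLIES d)) AND (NOT b IMPLIES NOT b)) OR NOT (NOT v)) AND (((d OR NOT b) IFF d) AND ((NOT b AND NOT d) AND (NOT d IMPLIES NOT v))).
  b = True: the conjunct NOT b is False.
  b = False: simplifies to d AND (NOT d AND (NOT d IMPLIES NOT v)).
    d = True: the conjunct NOT d is False.
    d = False: the conjunct d is False.
Both cases fail — unsatisfiable.

Unsatisfiable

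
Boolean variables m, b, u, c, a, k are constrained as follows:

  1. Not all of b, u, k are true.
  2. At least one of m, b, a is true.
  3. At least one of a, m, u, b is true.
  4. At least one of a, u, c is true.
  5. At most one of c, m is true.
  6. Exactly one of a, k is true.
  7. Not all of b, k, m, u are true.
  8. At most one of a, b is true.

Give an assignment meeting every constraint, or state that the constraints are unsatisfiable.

m: True, b: False, u: True, c: False, a: True, k: False

  (1) {b, u, k}: 1/3 true — not all ✓
  (2) {m, b, a}: 2 true — at least one ✓
  (3) {a, m, u, b}: 3 true — at least one ✓
  (4) {a, u, c}: 2 true — at least one ✓
  (5) {c, m}: 1 true — at most one ✓
  (6) {a, k}: 1 true — exactly one ✓
  (7) {b, k, m, u}: 2/4 true — not all ✓
  (8) {a, b}: 1 true — at most one ✓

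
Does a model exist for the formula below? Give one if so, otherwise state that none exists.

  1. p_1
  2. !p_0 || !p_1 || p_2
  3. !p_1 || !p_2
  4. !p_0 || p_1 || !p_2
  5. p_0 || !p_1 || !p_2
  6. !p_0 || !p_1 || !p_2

p_0 = False; p_1 = True; p_2 = False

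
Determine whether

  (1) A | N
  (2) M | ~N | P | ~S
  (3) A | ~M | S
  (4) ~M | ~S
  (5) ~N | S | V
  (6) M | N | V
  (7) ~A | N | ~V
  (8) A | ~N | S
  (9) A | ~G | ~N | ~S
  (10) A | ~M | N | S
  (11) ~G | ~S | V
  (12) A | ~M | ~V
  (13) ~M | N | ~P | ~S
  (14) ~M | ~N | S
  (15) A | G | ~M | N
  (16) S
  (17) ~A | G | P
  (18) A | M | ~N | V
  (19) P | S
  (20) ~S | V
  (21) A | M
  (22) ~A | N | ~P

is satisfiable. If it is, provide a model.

S = True; M = False; P = True; G = True; A = True; N = True; V = True

Unit clause (S) forces S = True.
In (~S | V) only V is left, so V = True.
In (~M | ~S) only ~M is left, so M = False.
In (A | M) only A is left, so A = True.
In (~A | N | ~V) only N is left, so N = True.
In (M | ~N | P | ~S) only P is left, so P = True.
Set G = True.
All clauses satisfied.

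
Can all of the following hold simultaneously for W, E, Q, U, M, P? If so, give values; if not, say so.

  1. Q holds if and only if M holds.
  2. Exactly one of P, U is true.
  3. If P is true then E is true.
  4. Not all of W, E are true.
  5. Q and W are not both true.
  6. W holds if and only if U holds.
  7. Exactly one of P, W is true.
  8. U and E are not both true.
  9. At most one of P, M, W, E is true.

W: True, E: False, Q: False, U: True, M: False, P: False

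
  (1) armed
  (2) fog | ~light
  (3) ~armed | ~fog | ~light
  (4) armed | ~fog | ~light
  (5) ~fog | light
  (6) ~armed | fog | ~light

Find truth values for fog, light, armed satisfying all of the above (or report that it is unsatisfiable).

fog = False, light = False, armed = True

Unit clause (armed) forces armed = True.
Set fog = False.
  then (fog | ~light) forces light = False.
All clauses satisfied.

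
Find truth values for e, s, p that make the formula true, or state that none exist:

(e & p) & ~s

e=T; s=F; p=T

  e & p = True
  ~s = True
Both conjuncts True, so the formula holds.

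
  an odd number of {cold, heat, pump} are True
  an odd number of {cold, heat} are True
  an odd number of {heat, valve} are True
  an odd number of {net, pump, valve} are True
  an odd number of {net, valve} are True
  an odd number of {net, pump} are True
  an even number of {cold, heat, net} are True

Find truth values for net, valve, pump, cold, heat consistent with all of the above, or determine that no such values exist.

net = True, valve = False, pump = False, cold = False, heat = True

{cold, heat, pump}: 1 true → odd ✓
{cold, heat}: 1 true → odd ✓
{heat, valve}: 1 true → odd ✓
{net, pump, valve}: 1 true → odd ✓
{net, valve}: 1 true → odd ✓
{net, pump}: 1 true → odd ✓
{cold, heat, net}: 2 true → even ✓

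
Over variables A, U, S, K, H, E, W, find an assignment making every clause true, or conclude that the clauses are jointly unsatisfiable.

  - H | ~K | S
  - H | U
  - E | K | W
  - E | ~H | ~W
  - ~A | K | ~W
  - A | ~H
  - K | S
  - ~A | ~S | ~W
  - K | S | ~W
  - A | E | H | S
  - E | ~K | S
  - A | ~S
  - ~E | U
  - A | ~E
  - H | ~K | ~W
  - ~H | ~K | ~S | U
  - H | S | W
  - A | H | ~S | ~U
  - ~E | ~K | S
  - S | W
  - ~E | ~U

A = True, U = True, S = True, K = True, H = False, E = False, W = False

Try A = False:
  (A | ~H) forces H = False.
  (H | U) forces U = True.
  (A | ~S) forces S = False.
  (H | ~K | S) forces K = False.
  clause (K | S) is falsified — backtrack.
So A = True.
Set U = True.
  then (~E | ~U) forces E = False.
Set S = True.
  then (~A | ~S | ~W) forces W = False.
  then (E | K | W) forces K = True.
Set H = False.
All clauses satisfied.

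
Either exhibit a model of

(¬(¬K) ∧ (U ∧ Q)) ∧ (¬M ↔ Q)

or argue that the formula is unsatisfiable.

K = True; M = False; Q = True; U = True

  ¬(¬K) ∧ (U ∧ Q) = True
    ¬(¬K) = True
      ¬K = False
    U ∧ Q = True
  ¬M ↔ Q = True
    ¬M = True
Both conjuncts True, so the formula holds.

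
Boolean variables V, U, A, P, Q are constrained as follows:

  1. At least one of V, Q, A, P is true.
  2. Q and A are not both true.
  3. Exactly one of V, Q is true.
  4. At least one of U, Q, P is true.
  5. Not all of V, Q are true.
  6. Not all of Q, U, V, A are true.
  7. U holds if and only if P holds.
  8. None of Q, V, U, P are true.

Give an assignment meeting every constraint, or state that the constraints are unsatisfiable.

Case V = True:
  Constraint (8) is violated (V=T) — contradiction.
Case V = False:
  (3) with V=F forces Q = True.
  Constraint (8) is violated (Q=T) — contradiction.
Both cases fail — unsatisfiable.

Unsatisfiable — no assignment works.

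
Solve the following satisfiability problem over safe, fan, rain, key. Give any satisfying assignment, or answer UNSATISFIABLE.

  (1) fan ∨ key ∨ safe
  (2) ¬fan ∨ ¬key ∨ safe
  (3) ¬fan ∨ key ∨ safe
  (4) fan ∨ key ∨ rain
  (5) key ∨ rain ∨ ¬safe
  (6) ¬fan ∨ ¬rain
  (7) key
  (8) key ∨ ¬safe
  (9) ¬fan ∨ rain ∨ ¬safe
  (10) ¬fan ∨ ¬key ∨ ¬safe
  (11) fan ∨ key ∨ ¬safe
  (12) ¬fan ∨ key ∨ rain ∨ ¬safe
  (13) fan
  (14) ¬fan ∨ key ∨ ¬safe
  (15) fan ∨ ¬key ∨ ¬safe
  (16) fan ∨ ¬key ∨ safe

Case key = True:
  (fan) forces fan = True.
  (¬fan ∨ ¬key ∨ safe) forces safe = True.
  Clause (¬fan ∨ ¬key ∨ ¬safe) is falsified — contradiction.
Case key = False:
  Clause (key) is falsified — contradiction.
Both cases fail, so the formula is unsatisfiable.

Unsatisfiable — no assignment works.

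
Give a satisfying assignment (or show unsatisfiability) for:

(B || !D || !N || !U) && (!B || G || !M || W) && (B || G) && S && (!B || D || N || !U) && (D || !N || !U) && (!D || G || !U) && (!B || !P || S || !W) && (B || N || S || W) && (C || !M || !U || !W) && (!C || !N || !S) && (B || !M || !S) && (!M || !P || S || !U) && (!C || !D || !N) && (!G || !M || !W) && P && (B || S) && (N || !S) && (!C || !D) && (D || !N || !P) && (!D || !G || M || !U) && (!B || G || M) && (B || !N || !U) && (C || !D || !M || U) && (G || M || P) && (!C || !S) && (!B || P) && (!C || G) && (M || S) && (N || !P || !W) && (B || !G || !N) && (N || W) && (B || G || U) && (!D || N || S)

S: True, N: True, W: False, G: True, U: False, B: True, C: False, D: True, P: True, M: False

Unit clause (S) forces S = True.
Unit clause (P) forces P = True.
In (N || !S) only N is left, so N = True.
In (D || !N || !P) only D is left, so D = True.
In (!C || !S) only !C is left, so C = False.
Set W = False.
Try G = False:
  (B || G) forces B = True.
  (!B || G || !M || W) forces M = False.
  clause (!B || G || M) is falsified — backtrack.
So G = True.
  then (B || !G || !N) forces B = True.
Set U = False.
  then (C || !D || !M || U) forces M = False.
All clauses satisfied.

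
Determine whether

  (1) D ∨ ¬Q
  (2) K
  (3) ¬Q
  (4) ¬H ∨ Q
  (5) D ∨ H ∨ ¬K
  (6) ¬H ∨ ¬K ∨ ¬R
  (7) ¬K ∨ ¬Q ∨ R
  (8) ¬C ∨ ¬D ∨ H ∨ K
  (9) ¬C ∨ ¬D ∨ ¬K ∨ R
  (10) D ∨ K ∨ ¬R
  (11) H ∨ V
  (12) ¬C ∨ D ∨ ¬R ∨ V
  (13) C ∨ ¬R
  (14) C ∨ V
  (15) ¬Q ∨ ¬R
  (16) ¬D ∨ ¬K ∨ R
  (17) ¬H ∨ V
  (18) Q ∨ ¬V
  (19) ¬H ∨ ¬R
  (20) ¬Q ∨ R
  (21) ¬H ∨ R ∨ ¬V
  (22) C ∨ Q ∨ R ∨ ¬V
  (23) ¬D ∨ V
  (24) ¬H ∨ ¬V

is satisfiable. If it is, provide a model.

Case Q = True:
  Clause (¬Q) is falsified — contradiction.
Case Q = False:
  (K) forces K = True.
  (¬H ∨ Q) forces H = False.
  (D ∨ H ∨ ¬K) forces D = True.
  (H ∨ V) forces V = True.
  Clause (Q ∨ ¬V) is falsified — contradiction.
Both cases fail, so the formula is unsatisfiable.

Unsatisfiable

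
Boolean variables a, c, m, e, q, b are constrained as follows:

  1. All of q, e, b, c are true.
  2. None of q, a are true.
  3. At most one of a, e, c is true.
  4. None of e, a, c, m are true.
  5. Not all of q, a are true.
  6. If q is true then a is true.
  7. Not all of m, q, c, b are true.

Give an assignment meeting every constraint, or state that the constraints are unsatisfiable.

Case c = True:
  Constraint (4) is violated (c=T) — contradiction.
Case c = False:
  Constraint (1) is violated (c=F) — contradiction.
Both cases fail — unsatisfiable.

No satisfying assignment exists.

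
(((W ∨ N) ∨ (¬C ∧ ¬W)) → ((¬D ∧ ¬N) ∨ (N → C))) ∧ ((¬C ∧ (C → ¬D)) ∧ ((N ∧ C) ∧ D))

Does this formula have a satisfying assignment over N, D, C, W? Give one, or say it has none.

Case C = True: the conjunct ¬C is False.
Case C = False: the conjunct C is False.
Both cases fail — unsatisfiable.

UNSATISFIABLE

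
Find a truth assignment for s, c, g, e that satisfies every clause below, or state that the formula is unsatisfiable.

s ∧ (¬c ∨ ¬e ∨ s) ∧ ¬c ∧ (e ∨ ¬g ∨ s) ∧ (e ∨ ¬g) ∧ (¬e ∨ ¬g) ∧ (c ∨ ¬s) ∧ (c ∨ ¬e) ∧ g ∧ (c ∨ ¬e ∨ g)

Case s = True:
  (¬c) forces c = False.
  Clause (c ∨ ¬s) is falsified — contradiction.
Case s = False:
  Clause (s) is falsified — contradiction.
Both cases fail, so the formula is unsatisfiable.

UNSATISFIABLE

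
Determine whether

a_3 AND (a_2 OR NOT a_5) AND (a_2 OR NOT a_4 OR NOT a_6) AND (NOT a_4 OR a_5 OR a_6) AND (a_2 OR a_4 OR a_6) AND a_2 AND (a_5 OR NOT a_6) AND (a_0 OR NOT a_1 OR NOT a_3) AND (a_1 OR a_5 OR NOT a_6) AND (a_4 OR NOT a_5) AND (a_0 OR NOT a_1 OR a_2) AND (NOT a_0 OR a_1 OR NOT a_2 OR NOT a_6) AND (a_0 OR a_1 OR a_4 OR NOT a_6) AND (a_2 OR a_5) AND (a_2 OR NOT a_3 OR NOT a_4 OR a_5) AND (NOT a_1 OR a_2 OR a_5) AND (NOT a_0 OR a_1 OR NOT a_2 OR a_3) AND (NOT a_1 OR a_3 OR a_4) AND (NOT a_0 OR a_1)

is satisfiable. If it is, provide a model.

a_0: True, a_1: True, a_2: True, a_3: True, a_4: True, a_5: True, a_6: True

Unit clause (a_3) forces a_3 = True.
Unit clause (a_2) forces a_2 = True.
Set a_0 = True.
  then (NOT a_0 OR a_1) forces a_1 = True.
Set a_4 = True.
Try a_5 = False:
  (NOT a_4 OR a_5 OR a_6) forces a_6 = True.
  clause (a_5 OR NOT a_6) is falsified — backtrack.
So a_5 = True.
Set a_6 = True.
All clauses satisfied.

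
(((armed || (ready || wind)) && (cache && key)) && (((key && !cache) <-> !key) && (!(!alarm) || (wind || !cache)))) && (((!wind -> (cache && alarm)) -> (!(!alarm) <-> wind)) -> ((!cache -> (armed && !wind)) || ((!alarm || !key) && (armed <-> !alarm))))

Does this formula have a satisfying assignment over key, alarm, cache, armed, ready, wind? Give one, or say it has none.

key=T, alarm=F, cache=T, armed=T, ready=T, wind=T

  ((armed || (ready || wind)) && (cache && key)) && (((key && !cache) <-> !key) && (!(!alarm) || (wind || !cache))) = True
    (armed || (ready || wind)) && (cache && key) = True
      armed || (ready || wind) = True
        ready || wind = True
      cache && key = True
    ((key && !cache) <-> !key) && (!(!alarm) || (wind || !cache)) = True
      (key && !cache) <-> !key = True
        key && !cache = False
          !cache = False
        !key = False
      !(!alarm) || (wind || !cache) = True
        !(!alarm) = False
          !alarm = True
        wind || !cache = True
          !cache = False
  ((!wind -> (cache && alarm)) -> (!(!alarm) <-> wind)) -> ((!cache -> (armed && !wind)) || ((!alarm || !key) && (armed <-> !alarm))) = True
    (!wind -> (cache && alarm)) -> (!(!alarm) <-> wind) = False
      !wind -> (cache && alarm) = True
        !wind = False
        cache && alarm = False
      !(!alarm) <-> wind = False
        !(!alarm) = False
          !alarm = True
    (!cache -> (armed && !wind)) || ((!alarm || !key) && (armed <-> !alarm)) = True
      !cache -> (armed && !wind) = True
        !cache = False
        armed && !wind = False
          !wind = False
      (!alarm || !key) && (armed <-> !alarm) = True
        !alarm || !key = True
          !alarm = True
          !key = False
        armed <-> !alarm = True
          !alarm = True
Both conjuncts True, so the formula holds.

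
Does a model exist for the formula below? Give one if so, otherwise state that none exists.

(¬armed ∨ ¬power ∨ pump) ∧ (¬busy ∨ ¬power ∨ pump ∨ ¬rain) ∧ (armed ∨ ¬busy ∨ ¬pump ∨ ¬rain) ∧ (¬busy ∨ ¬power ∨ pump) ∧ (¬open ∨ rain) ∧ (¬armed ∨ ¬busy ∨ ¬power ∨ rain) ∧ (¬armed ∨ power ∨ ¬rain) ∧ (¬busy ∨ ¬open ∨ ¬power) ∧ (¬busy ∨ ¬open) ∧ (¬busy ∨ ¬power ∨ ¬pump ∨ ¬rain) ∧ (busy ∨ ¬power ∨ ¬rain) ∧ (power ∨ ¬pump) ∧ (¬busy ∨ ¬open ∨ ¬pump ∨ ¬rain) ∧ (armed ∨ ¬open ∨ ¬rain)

rain: True, power: False, open: False, armed: False, pump: False, busy: False

Set rain = True.
Try power = True:
  (busy ∨ ¬power ∨ ¬rain) forces busy = True.
  (¬busy ∨ ¬power ∨ pump ∨ ¬rain) forces pump = True.
  clause (¬busy ∨ ¬power ∨ ¬pump ∨ ¬rain) is falsified — backtrack.
So power = False.
  then (¬armed ∨ power ∨ ¬rain) forces armed = False.
  then (power ∨ ¬pump) forces pump = False.
  then (armed ∨ ¬open ∨ ¬rain) forces open = False.
Set busy = False.
All clauses satisfied.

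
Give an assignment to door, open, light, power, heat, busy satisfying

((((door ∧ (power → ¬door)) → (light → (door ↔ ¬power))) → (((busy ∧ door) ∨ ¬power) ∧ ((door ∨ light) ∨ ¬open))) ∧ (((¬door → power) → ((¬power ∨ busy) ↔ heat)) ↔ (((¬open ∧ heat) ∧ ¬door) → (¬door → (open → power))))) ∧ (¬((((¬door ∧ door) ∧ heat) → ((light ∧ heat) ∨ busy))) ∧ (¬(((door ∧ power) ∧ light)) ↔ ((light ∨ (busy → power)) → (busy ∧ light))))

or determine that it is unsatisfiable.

The conjunct ¬((((¬door ∧ door) ∧ heat) → ((light ∧ heat) ∨ busy))) is unsatisfiable on its own:
  door = True: this becomes ¬((False → ((light ∧ heat) ∨ busy))) = False.
  door = False: this becomes ¬((False → ((light ∧ heat) ∨ busy))) = False.
So the whole conjunction is unsatisfiable.

No satisfying assignment exists.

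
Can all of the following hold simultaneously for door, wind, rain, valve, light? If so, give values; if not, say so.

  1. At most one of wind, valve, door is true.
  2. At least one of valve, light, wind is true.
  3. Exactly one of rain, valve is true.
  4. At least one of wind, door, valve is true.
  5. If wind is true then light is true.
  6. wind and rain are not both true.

door = False; wind = False; rain = False; valve = True; light = False

  (1) {wind, valve, door}: 1 true — at most one ✓
  (2) {valve, light, wind}: 1 true — at least one ✓
  (3) {rain, valve}: 1 true — exactly one ✓
  (4) {wind, door, valve}: 1 true — at least one ✓
  (5) wind=F ⇒ light: vacuous ✓
  (6) wind=F, rain=F — not both ✓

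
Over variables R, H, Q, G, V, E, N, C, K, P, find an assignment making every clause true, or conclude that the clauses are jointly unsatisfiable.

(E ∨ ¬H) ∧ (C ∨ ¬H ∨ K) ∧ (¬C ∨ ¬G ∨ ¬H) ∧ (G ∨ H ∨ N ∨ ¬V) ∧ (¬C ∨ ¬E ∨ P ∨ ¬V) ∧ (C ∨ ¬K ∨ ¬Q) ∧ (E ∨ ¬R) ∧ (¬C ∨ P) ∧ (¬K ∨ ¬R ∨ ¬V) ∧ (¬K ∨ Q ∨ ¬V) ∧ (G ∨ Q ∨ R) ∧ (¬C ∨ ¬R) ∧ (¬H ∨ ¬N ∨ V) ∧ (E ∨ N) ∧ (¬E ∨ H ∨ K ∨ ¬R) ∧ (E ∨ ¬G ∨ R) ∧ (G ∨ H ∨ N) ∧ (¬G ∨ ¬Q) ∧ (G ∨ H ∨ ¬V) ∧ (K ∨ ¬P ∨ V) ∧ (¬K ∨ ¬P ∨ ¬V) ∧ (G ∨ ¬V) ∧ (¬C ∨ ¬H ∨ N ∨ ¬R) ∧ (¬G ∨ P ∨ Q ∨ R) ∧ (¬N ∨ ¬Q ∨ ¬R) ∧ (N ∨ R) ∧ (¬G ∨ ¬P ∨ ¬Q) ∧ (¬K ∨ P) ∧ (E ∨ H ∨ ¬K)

R = False, H = False, Q = True, G = False, V = False, E = False, N = True, C = False, K = False, P = False

Set R = False.
  then (N ∨ R) forces N = True.
Set H = False.
Set Q = True.
  then (¬G ∨ ¬Q) forces G = False.
  then (G ∨ H ∨ ¬V) forces V = False.
Set E = False.
  then (E ∨ H ∨ ¬K) forces K = False.
  then (K ∨ ¬P ∨ V) forces P = False.
  then (¬C ∨ P) forces C = False.
All clauses satisfied.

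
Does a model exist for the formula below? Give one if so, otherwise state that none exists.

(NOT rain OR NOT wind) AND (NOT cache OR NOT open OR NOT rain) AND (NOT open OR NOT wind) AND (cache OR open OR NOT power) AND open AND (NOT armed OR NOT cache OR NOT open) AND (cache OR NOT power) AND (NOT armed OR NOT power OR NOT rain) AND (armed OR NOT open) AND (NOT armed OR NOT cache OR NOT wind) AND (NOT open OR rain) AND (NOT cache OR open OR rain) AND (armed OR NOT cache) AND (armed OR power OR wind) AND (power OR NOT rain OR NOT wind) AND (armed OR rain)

armed: True, open: True, rain: True, power: False, wind: False, cache: False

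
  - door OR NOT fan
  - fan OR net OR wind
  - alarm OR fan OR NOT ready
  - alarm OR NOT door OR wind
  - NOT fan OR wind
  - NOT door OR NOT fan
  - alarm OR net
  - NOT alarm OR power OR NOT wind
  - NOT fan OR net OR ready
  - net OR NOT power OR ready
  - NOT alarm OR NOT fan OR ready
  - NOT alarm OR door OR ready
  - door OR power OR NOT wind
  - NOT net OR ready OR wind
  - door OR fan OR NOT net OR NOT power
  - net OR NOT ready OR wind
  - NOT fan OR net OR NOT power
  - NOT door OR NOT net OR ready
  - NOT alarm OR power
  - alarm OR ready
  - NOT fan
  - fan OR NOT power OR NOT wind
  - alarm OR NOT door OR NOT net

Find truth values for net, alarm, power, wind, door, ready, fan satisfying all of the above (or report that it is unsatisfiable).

Unit clause (NOT fan) forces fan = False.
Try net = False:
  (fan OR net OR wind) forces wind = True.
  (alarm OR net) forces alarm = True.
  (NOT alarm OR power OR NOT wind) forces power = True.
  clause (fan OR NOT power OR NOT wind) is falsified — backtrack.
So net = True.
Try alarm = False:
  (alarm OR fan OR NOT ready) forces ready = False.
  clause (alarm OR ready) is falsified — backtrack.
So alarm = True.
  then (NOT alarm OR power) forces power = True.
  then (fan OR NOT power OR NOT wind) forces wind = False.
  then (NOT net OR ready OR wind) forces ready = True.
  then (door OR fan OR NOT net OR NOT power) forces door = True.
All clauses satisfied.

net=T, alarm=T, power=T, wind=F, door=T, ready=T, fan=F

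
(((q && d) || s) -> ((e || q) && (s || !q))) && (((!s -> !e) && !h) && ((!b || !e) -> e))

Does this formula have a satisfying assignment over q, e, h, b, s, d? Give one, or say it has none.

q=F, e=T, h=F, b=T, s=T, d=T

  ((q && d) || s) -> ((e || q) && (s || !q)) = True
    (q && d) || s = True
      q && d = False
    (e || q) && (s || !q) = True
      e || q = True
      s || !q = True
        !q = True
  ((!s -> !e) && !h) && ((!b || !e) -> e) = True
    (!s -> !e) && !h = True
      !s -> !e = True
        !s = False
        !e = False
      !h = True
    (!b || !e) -> e = True
      !b || !e = False
        !b = False
        !e = False
Both conjuncts True, so the formula holds.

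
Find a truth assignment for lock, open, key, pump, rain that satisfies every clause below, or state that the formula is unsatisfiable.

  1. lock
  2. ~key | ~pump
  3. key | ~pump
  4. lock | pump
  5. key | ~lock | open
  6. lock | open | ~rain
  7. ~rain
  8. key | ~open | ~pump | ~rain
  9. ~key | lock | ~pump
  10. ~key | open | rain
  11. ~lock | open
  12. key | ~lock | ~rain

lock: True, open: True, key: True, pump: False, rain: False

Unit clause (lock) forces lock = True.
Unit clause (~rain) forces rain = False.
In (~lock | open) only open is left, so open = True.
Set key = True.
  then (~key | ~pump) forces pump = False.
All clauses satisfied.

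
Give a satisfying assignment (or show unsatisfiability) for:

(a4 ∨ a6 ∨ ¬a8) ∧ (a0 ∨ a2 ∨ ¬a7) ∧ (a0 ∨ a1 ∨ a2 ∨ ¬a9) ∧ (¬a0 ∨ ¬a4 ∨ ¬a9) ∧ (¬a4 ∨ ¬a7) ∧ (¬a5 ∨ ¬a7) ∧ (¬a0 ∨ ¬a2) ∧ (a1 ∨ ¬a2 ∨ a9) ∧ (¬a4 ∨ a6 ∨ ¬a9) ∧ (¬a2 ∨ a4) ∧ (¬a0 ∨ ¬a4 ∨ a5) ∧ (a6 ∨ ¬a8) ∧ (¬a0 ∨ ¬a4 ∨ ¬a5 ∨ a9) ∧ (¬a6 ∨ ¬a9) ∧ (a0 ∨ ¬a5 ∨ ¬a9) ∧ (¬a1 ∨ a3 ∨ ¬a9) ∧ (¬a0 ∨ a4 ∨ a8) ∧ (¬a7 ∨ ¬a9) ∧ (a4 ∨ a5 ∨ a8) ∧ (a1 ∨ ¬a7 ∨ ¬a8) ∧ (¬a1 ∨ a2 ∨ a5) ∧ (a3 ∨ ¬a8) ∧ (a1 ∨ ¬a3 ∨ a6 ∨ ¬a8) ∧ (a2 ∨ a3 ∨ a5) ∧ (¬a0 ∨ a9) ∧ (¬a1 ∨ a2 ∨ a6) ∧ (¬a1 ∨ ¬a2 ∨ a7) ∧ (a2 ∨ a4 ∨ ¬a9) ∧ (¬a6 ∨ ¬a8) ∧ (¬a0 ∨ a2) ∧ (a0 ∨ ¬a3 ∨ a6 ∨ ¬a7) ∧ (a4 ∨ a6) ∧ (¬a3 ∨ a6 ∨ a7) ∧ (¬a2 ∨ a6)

Try a0 = True:
  (¬a0 ∨ ¬a2) forces a2 = False.
  clause (¬a0 ∨ a2) is falsified — backtrack.
So a0 = False.
Set a1 = False.
Set a2 = False.
  then (a0 ∨ a2 ∨ ¬a7) forces a7 = False.
  then (a0 ∨ a1 ∨ a2 ∨ ¬a9) forces a9 = False.
Set a3 = True.
  then (¬a3 ∨ a6 ∨ a7) forces a6 = True.
  then (¬a6 ∨ ¬a8) forces a8 = False.
Set a4 = False.
  then (a4 ∨ a5 ∨ a8) forces a5 = True.
All clauses satisfied.

a0 = False, a1 = False, a2 = False, a3 = True, a4 = False, a5 = True, a6 = True, a7 = False, a8 = False, a9 = False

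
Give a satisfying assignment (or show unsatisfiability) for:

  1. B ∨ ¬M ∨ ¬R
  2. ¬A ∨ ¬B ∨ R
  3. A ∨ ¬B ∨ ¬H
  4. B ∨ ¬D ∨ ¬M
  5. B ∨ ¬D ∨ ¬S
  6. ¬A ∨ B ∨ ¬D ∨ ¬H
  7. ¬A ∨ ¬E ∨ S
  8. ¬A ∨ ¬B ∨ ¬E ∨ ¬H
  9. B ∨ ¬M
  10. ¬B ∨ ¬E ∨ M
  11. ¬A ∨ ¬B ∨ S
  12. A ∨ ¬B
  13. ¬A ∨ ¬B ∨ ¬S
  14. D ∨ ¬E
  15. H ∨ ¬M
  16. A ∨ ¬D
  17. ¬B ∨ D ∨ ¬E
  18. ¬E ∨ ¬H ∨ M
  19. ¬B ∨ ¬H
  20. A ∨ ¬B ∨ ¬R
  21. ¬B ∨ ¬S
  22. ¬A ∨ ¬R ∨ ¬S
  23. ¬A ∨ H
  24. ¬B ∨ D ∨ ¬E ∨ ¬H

D = False, R = True, M = False, H = True, A = False, S = True, B = False, E = False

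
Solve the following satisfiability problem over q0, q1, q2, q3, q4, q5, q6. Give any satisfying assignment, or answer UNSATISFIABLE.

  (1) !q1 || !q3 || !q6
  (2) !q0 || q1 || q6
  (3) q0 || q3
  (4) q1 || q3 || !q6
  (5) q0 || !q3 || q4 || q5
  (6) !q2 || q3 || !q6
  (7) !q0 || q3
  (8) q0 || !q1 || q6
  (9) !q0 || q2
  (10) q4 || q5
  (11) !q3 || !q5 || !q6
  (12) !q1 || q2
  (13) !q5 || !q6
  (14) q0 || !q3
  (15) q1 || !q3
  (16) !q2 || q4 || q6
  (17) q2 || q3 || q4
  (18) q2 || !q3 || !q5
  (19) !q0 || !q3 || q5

q0=T, q1=T, q2=T, q3=T, q4=T, q5=T, q6=F

Try q0 = False:
  (q0 || q3) forces q3 = True.
  clause (q0 || !q3) is falsified — backtrack.
So q0 = True.
  then (!q0 || q3) forces q3 = True.
  then (!q0 || q2) forces q2 = True.
  then (q1 || !q3) forces q1 = True.
  then (!q0 || !q3 || q5) forces q5 = True.
  then (!q1 || !q3 || !q6) forces q6 = False.
  then (!q2 || q4 || q6) forces q4 = True.
All clauses satisfied.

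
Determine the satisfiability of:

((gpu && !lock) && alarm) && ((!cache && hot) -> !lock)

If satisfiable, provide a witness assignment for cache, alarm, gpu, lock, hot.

cache = True, alarm = True, gpu = True, lock = False, hot = False

  (gpu && !lock) && alarm = True
    gpu && !lock = True
      !lock = True
  (!cache && hot) -> !lock = True
    !cache && hot = False
      !cache = False
    !lock = True
Both conjuncts True, so the formula holds.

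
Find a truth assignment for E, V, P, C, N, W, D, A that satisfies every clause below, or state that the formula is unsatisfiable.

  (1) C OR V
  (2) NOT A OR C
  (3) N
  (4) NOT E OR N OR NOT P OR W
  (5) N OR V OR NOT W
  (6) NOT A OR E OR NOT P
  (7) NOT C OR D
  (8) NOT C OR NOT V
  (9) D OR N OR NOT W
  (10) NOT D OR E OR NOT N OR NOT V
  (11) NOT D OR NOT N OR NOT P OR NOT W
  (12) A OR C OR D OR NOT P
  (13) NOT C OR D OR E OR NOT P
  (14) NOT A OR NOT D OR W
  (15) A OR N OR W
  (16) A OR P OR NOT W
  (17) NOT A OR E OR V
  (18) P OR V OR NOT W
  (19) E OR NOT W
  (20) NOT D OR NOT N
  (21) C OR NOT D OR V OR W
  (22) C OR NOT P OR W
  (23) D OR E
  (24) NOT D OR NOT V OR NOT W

E = True, V = True, P = False, C = False, N = True, W = False, D = False, A = False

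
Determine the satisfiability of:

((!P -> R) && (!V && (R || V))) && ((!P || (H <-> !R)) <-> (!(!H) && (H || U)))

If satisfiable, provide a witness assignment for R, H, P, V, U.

R = True, H = True, P = False, V = False, U = True

  (!P -> R) && (!V && (R || V)) = True
    !P -> R = True
      !P = True
    !V && (R || V) = True
      !V = True
      R || V = True
  (!P || (H <-> !R)) <-> (!(!H) && (H || U)) = True
    !P || (H <-> !R) = True
      !P = True
      H <-> !R = False
        !R = False
    !(!H) && (H || U) = True
      !(!H) = True
        !H = False
      H || U = True
Both conjuncts True, so the formula holds.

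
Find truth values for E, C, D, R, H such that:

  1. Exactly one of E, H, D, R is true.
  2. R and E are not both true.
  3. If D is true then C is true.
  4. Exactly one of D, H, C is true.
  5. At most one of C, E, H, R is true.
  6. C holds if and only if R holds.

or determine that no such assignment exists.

E = False, C = False, D = False, R = False, H = True

  (1) {E, H, D, R}: 1 true — exactly one ✓
  (2) R=F, E=F — not both ✓
  (3) D=F ⇒ C: vacuous ✓
  (4) {D, H, C}: 1 true — exactly one ✓
  (5) {C, E, H, R}: 1 true — at most one ✓
  (6) C=F, R=F — same ✓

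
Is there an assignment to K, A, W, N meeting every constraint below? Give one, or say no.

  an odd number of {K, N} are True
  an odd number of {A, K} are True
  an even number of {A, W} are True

K=F, A=T, W=T, N=T

{K, N}: 1 true → odd ✓
{A, K}: 1 true → odd ✓
{A, W}: 2 true → even ✓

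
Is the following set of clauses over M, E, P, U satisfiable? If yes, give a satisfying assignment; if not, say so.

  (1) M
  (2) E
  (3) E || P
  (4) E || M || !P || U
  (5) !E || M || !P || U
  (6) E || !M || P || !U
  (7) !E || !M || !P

M = True, E = True, P = False, U = True

Unit clause (M) forces M = True.
Unit clause (E) forces E = True.
In (!E || !M || !P) only !P is left, so P = False.
Set U = True.
Check each clause:
  (M): M holds.
  (E): E holds.
  (E || P): E holds.
  (E || M || !P || U): E holds.
  (!E || M || !P || U): M holds.
  (E || !M || P || !U): E holds.
  (!E || !M || !P): !P holds.
All clauses satisfied.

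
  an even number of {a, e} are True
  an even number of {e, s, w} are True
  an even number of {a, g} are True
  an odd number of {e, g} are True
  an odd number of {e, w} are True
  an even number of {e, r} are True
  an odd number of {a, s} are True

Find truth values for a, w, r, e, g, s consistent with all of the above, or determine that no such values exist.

Adding constraints 1, 3, 4 mod 2: every variable appears an even number of times on the left, so the left side is 0.
But the right sides sum to 1 (mod 2). 0 ≠ 1 — the system is inconsistent.

Unsatisfiable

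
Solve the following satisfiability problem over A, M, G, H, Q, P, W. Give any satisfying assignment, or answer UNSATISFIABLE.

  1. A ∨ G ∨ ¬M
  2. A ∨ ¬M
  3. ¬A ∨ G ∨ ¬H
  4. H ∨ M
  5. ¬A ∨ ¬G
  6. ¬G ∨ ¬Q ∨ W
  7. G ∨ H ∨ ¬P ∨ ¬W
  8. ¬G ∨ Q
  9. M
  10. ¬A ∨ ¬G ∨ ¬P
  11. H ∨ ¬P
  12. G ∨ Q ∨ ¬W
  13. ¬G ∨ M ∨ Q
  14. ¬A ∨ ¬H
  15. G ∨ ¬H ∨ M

Unit clause (M) forces M = True.
In (A ∨ ¬M) only A is left, so A = True.
In (¬A ∨ ¬G) only ¬G is left, so G = False.
In (¬A ∨ ¬H) only ¬H is left, so H = False.
In (H ∨ ¬P) only ¬P is left, so P = False.
Set Q = True.
Set W = True.
All clauses satisfied.

A=T, M=T, G=F, H=F, Q=T, P=F, W=T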